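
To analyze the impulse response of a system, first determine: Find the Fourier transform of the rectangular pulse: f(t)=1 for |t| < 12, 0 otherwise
F(omega) = integral from -12 to 12 of e^(-j*omega*t) dt
= 2*sin(12*omega)/omega = 24*sinc(12*omega/pi)

Answer: 2*sin(12*omega)/omega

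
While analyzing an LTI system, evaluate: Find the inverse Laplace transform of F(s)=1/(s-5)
L^(-1){1/(s-a)}=c·e^(at)
Here a=5, c=1

Answer: e^(5t)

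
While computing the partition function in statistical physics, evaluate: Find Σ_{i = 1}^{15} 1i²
= 1·n(n + 1)(2n + 1)/6 = 1·15·16·31/6 = 1240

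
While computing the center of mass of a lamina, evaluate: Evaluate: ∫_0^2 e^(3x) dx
Antiderivative: (1/3)e^(3x)
Evaluate: (1/3)(e^6-1)

Answer: (e^6-1)/3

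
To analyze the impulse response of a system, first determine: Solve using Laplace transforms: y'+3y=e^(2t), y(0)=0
Take L: sY - 0 + 3Y = 1/(s-2)
Y(s + 3) = 1/(s-2) + 0
Y = 1/((s-2)(s + 3)) + 0/(s + 3)
Partial fractions: 1/((s-2)(s + 3)) = (1/5)/(s-2) - (1/5)/(s + 3)
So Y = (1/5)/(s-2) - (1/5)/(s + 3)
Inverse Laplace transform (L^(-1){1/(s-2)} = e^(2t), L^(-1){1/(s + 3)} = e^(-3t)):

Answer: y(t) = (1/5)·e^(2t) - (1/5)·e^(-3t)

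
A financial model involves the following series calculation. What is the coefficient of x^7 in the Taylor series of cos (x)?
cos(x) has only even powers. Coefficient of x^7=0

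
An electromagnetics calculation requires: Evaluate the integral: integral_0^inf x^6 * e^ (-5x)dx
This is a Gamma integral. Substitute u = 5x (du = 5 dx):
integral_0^inf x^6 * e^(-5x) dx = (1/5^7) integral_0^inf u^6 * e^(-u) du
= Gamma(7)/5^7 = 6!/5^7 = 720/78125

Answer: 144/15625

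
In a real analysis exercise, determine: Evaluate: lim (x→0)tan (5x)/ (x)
tan(u) ≈ u for small u:
tan(5x)/(x) ≈ 5x/(x) = 5/1

Answer: 5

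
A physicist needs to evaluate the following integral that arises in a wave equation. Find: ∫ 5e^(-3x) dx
Since d/dx[e^(-3x)]=-3e^(-3x), we get -5/3 e^(-3x) + C

Answer: (-5/3)e^(-3x) + C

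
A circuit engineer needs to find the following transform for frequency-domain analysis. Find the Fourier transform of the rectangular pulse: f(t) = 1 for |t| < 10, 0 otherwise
F(omega)=integral from -10 to 10 of e^(-j*omega*t) dt
=2*sin(10*omega)/omega=20*sinc(10*omega/pi)

Answer: 2*sin(10*omega)/omega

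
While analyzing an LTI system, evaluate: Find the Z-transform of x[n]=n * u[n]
Standard pair: Z{n * u[n]}=z/(z-1)^2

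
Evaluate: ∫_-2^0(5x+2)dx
Step 1: Find antiderivative F(x)=(5/2)x^2 + 2x
Step 2: F(0) - F(-2)=0 - (6)=-6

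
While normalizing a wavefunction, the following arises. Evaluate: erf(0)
erf(0) = 0 (error function is odd and erf(0) = 0 by definition)

Answer: 0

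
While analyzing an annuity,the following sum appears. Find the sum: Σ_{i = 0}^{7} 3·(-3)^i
Geometric series: S = a(1 - r^n)/(1 - r)
a = 3, r = -3, n = 8
S = 3(1-6561)/4 = -4920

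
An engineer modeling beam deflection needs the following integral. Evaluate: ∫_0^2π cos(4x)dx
Antiderivative: sin(4x)/4
Evaluate at bounds: [sin(4·2π)/4] - [sin(4·0)/4]
= ((0) - (0))/4 = 0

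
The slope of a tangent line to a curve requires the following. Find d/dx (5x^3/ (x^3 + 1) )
Quotient rule: (f/g)'=(f'g - fg')/g²
f=5x^3, f'=15x^2
g=x^3 + 1, g'=3x^2

Answer: (15x^2·(x^3 + 1) - 15x^5)/(x^3 + 1)²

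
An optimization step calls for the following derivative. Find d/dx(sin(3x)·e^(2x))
Product rule: (fg)'=f'g+fg'
f=sin(3x), f'=3·cos(3x)
g=e^(2x), g'=2·e^(2x)

Answer: 3·cos(3x)·e^(2x)+2·sin(3x)·e^(2x)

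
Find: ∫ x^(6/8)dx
Power rule: ∫ x^(3/4) dx = x^(7/4)/(7/4) + C

Answer: (4/7)·x^(7/4) + C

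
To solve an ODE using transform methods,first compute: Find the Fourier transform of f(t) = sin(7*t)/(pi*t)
sin(W * t)/(pi * t) = (W/pi) * sinc(W * t/pi) is the impulse response of the ideal low-pass filter with cutoff W (here W = 7).
Its Fourier transform is a rectangular function:
F(omega) = 1 for |omega| < 7, 0 otherwise

Answer: rect(omega/14) [i.e., 1 for |omega| < 7, 0 otherwise]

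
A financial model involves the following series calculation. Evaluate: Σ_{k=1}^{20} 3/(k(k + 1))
Partial fractions: 3/(k(k+1))=3/k - 3/(k+1)
Telescoping sum: 3(1-1/21)=3·20/21

Answer: 20/7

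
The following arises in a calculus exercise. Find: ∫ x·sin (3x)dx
By parts: u=x, dv=sin(3x) dx
du=dx, v=-cos(3x)/3
=-x·cos(3x)/3+sin(3x)/3²+C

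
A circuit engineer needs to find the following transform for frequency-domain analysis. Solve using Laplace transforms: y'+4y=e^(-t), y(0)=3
Take L: sY - 3 + 4Y=1/(s + 1)
Y(s + 4)=1/(s + 1) + 3
Y=1/((s + 1)(s + 4)) + 3/(s + 4)
Partial fractions: 1/((s + 1)(s + 4))=(1/3)/(s + 1) - (1/3)/(s + 4)
So Y=(1/3)/(s + 1) + (8/3)/(s + 4)
Inverse Laplace transform (L^(-1){1/(s + 1)}=e^(-t), L^(-1){1/(s + 4)}=e^(-4t)):

Answer: y(t)=(1/3)·e^(-t) + (8/3)·e^(-4t)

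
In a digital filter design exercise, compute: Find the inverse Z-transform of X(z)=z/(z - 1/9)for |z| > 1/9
Standard pair: z/(z-a) <-> a^n * u[n] for causal signals
With a = 1/9: x[n] = (1/9)^n * u[n]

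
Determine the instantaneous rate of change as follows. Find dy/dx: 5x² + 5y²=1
Differentiate: 10x+10y·(dy/dx) = 0
dy/dx = -10x/(10y) = -1·(x/y)

Answer: dy/dx = -1·(x/y)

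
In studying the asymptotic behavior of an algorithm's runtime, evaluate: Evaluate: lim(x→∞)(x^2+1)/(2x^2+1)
Divide numerator and denominator by x^2:
lim (1 + 1/x^2)/(2 + 1/x^2) = 1/2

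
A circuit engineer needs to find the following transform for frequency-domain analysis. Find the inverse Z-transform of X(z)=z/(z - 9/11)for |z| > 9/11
Standard pair: z/(z-a) <-> a^n * u[n] for causal signals
With a = 9/11: x[n] = (9/11)^n * u[n]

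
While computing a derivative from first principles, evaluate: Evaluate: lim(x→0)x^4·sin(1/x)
Squeeze theorem: -|x^4| ≤ x^4·sin(1/x) ≤ |x^4|
Since x^4 → 0 as x → 0, by squeeze theorem the limit is 0

Answer: 0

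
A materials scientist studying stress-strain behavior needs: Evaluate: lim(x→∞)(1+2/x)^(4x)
Rewrite as [(1+2/x)^x]^4.
lim(1+2/x)^x = e^2, so limit = (e^2)^4 = e^8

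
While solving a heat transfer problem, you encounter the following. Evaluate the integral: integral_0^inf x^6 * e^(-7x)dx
This is a Gamma integral. Substitute u = 7x (du = 7 dx):
integral_0^inf x^6*e^(-7x) dx = (1/7^7) integral_0^inf u^6*e^(-u) du
= Gamma(7)/7^7 = 6!/7^7 = 720/823543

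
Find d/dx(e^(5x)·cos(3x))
Product rule: (fg)' = f'g + fg'
f = e^(5x), f' = 5·e^(5x)
g = cos(3x), g' = -3·sin(3x)

Answer: 5·e^(5x)·cos(3x) - 3·e^(5x)·sin(3x)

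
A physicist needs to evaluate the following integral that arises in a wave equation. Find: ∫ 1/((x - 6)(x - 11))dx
Partial fractions: 1/((x-6)(x-11))=A/(x-6)+B/(x-11)
A=-1/5, B=1/5
∫ [-1/5· 1/(x-6)+1/5· 1/(x-11)] dx
=(1/5)[ln|x-11| - ln|x-6|]+C

Answer: (1/5)·ln|(x-11)/(x-6)|+C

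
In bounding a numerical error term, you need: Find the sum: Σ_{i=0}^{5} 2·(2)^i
Geometric series: S = a(1 - r^n)/(1 - r)
a = 2, r = 2, n = 6
S = 2(1-64)/-1 = 126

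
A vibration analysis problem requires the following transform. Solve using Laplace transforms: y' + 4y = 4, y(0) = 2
Take L of both sides: sY(s)-2+4Y(s)=4/s
Y(s)(s+4)=4/s+2
Y(s)=4/(s(s+4))+2/(s+4)
Partial fractions: 4/(s(s+4))=1/s - 1/(s+4)
So Y(s)=1/s+1/(s+4)
Inverse transform (L^(-1){1/s}=1, L^(-1){1/(s+4)}=e^(-4t)):

Answer: y(t)=1+e^(-4t)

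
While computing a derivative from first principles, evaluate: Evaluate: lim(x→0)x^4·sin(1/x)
Squeeze theorem: -|x^4| ≤ x^4·sin(1/x) ≤ |x^4|
Since x^4 → 0 as x → 0, by squeeze theorem the limit is 0

Answer: 0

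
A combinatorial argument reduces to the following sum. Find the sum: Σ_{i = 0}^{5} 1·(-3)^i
Geometric series: S=a(1 - r^n)/(1 - r)
a=1, r=-3, n=6
S=1(1 - 729)/4=-182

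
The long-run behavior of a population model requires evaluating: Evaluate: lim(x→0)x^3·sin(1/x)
Squeeze theorem: -|x^3| ≤ x^3·sin(1/x) ≤ |x^3|
Since x^3 → 0 as x → 0, by squeeze theorem the limit is 0

Answer: 0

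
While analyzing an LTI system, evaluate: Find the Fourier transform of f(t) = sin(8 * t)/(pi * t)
sin(W*t)/(pi*t) = (W/pi)*sinc(W*t/pi) is the impulse response of the ideal low-pass filter with cutoff W (here W = 8).
Its Fourier transform is a rectangular function:
F(omega) = 1 for |omega| < 8, 0 otherwise

Answer: rect(omega/16) [i.e., 1 for |omega| < 8, 0 otherwise]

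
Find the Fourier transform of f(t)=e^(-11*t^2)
The Fourier transform of a Gaussian e^(-a * t^2) is sqrt(pi/a) * e^(-omega^2/(4a)).
With a = 11: F(omega) = sqrt(pi/11) * e^(-omega^2/44)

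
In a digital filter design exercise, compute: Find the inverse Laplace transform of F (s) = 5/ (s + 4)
L^(-1){5/(s-a)} = c·e^(at)
Here a = -4, c = 5

Answer: 5e^(-4t)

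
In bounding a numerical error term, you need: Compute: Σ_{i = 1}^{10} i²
Using formula: Σ i^2 = n(n + 1)(2n + 1)/6 = 10·11·21/6 = 385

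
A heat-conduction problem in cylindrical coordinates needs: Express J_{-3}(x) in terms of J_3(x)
For integer n: J_{-n}(x) = (-1)^n J_n(x)
With n = 3: J_{-3}(x) = (-1)^3 J_3(x) = -J_3(x)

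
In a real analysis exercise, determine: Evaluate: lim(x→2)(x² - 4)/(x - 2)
Factor: (x² - 4)=(x-2)(x+2)
Cancel (x-2): lim(x→2) (x+2)=4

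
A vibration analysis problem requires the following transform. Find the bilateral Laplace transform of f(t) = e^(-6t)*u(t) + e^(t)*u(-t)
For e^(-6t) * u(t): L = 1/(s + 6), Re(s) > -6
For e^(t) * u(-t): L = -1/(s-1), Re(s) < 1
Combined: F(s) = 1/(s + 6) - 1/(s-1), -6 < Re(s) < 1

Answer: 1/(s + 6) - 1/(s-1), ROC: -6 < Re(s) < 1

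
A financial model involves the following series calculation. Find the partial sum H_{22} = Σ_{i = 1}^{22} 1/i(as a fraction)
H_22 = 1+1/2+1/3+...+1/22
= 19093197/5173168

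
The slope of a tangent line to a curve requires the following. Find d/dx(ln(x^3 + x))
Chain rule: d/dx[ln(u)]=u'/u where u=x^3 + x
u'=3x^2 + 1

Answer: (3x^2 + 1)/(x^3 + x)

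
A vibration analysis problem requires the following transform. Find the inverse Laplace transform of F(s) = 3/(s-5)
L^(-1){3/(s-a)}=c·e^(at)
Here a=5, c=3

Answer: 3e^(5t)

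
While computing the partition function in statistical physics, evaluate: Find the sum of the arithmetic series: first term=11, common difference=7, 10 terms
Last term: a_n=11+(10-1)·7=74
Sum=n(a_1+a_n)/2=10(11+74)/2=425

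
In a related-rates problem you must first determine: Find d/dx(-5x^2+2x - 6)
Power rule: d/dx(ax^n)=n·a·x^(n-1)
Term by term: -10·x + 2

Answer: -10x + 2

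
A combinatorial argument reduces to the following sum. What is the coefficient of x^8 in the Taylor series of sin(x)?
sin(x) has only odd powers. Coefficient of x^8 = 0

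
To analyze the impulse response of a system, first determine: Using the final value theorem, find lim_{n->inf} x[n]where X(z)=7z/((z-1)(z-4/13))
Final value theorem: lim x[n]=lim_{z->1} (z-1) * X(z)
(z-1) * X(z)=7z/(z-4/13)
As z->1: 7/(1 - 4/13)=7/(9/13)=91/9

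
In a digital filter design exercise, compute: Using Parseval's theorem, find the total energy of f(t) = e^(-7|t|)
Parseval's theorem: E = integral |f(t)|^2 dt = (1/2pi) integral |F(omega)|^2 domega
E = integral_{-inf}^{inf} e^(-14|t|) dt = 2 * integral_0^inf e^(-14t) dt = 2/(2 * 7) = 1/7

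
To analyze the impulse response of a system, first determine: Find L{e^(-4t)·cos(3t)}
First shifting: L{e^(at)f(t)}=F(s-a)
L{cos(3t)}=s/(s²+9)
Shift: (s+4)/((s+4)²+9)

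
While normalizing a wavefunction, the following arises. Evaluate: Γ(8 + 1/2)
Γ(n + 1/2)=(2n)!√π/(4^n·n!)
=20922789888000√π/(65536·40320)=(2027025/256)·√π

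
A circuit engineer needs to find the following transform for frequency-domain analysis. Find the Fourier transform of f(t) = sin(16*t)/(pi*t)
sin(W*t)/(pi*t) = (W/pi)*sinc(W*t/pi) is the impulse response of the ideal low-pass filter with cutoff W (here W = 16).
Its Fourier transform is a rectangular function:
F(omega) = 1 for |omega| < 16, 0 otherwise

Answer: rect(omega/32) [i.e., 1 for |omega| < 16, 0 otherwise]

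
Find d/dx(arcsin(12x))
d/dx[arcsin(u)] = u'/√(1-u²), u = 12x, u' = 12

Answer: 12/√(1-144x²)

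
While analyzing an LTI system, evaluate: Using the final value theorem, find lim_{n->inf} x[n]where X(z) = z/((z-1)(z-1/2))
Final value theorem: lim x[n]=lim_{z->1} (z-1)*X(z)
(z-1)*X(z)=z/(z-1/2)
As z->1: 1/(1 - 1/2)=1/(1/2)=2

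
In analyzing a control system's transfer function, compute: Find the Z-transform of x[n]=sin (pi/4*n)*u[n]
Z{sin(w0*n)*u[n]}=z*sin(w0)/(z^2 - 2z*cos(w0) + 1)
With w0=pi/4: X(z)=z*sin(pi/4)/(z^2 - 2z*cos(pi/4) + 1)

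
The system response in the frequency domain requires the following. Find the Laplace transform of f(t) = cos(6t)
L{cos(wt)} = s/(s²+w²)
L{cos(6t)} = s/(s²+36)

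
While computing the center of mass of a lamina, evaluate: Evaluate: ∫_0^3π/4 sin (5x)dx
Antiderivative: -cos(5x)/5
Evaluate at bounds: [-cos(5·3π/4)/5] - [-cos(5·0)/5]
= (-(√2/2)+(1))/5 = 1/5 - √2/10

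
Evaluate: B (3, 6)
B(x,y)=Γ(x)Γ(y)/Γ(x + y)=(x-1)!(y-1)!/(x + y-1)!
B(3,6)=2!·5!/8!=1/168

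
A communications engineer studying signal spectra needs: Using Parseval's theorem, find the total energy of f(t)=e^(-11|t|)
Parseval's theorem: E=integral |f(t)|^2 dt=(1/2pi) integral |F(omega)|^2 domega
E=integral_{-inf}^{inf} e^(-22|t|) dt=2 * integral_0^inf e^(-22t) dt=2/(2 * 11)=1/11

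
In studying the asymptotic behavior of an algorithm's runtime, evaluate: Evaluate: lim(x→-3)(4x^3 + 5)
Polynomial is continuous, so substitute x=-3:
4·(-3)^3+5=-103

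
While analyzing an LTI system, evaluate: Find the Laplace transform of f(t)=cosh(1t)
L{cosh(at)} = s/(s²-a²)
L{cosh(1t)} = s/(s²-1)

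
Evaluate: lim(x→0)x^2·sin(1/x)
Squeeze theorem: -|x^2| ≤ x^2·sin(1/x) ≤ |x^2|
Since x^2 → 0 as x → 0, by squeeze theorem the limit is 0

Answer: 0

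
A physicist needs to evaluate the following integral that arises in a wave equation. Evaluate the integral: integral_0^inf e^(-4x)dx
integral_0^inf e^(-4x) dx = [-1/4 * e^(-4x)]_0^inf
= 0 - (-1/4) = 1/4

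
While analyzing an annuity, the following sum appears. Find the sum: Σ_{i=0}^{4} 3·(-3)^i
Geometric series: S = a(1 - r^n)/(1 - r)
a = 3, r = -3, n = 5
S = 3(1 + 243)/4 = 183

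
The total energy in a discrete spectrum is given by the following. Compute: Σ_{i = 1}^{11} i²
Using formula: Σ i^2 = n(n+1)(2n+1)/6 = 11·12·23/6 = 506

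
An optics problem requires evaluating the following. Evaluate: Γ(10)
Γ(n)=(n-1)! for positive integers
Γ(10)=9!=362880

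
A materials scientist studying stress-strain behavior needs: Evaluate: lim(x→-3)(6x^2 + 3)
Polynomial is continuous, so substitute x=-3:
6·(-3)^2+3=57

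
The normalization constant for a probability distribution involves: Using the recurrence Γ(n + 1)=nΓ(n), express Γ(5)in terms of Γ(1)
Γ(5) = 4Γ(4) = 4·3Γ(3) = ... = 4!·Γ(1) = 24·Γ(1)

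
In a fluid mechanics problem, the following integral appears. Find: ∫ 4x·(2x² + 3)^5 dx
Let u=2x² + 3, du=4x dx
∫ u^5 du=u^6/6 + C

Answer: (2x² + 3)^6/6 + C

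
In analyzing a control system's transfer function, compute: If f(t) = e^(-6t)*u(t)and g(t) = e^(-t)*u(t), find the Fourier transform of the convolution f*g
By the convolution theorem: F{f*g}=F(omega)*G(omega)
F(omega)=1/(6 + j*omega), G(omega)=1/(1 + j*omega)
F{f*g}=1/((6 + j*omega)(1 + j*omega))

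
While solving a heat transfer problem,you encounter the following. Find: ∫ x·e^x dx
Integration by parts: u = x, dv = e^x dx
du = dx, v = e^x
= x·e^x - ∫ e^x dx
= x·e^x - e^x+C

Answer: e^x(x - 1)+C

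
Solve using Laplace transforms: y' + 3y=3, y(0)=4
Take L of both sides: sY(s)-4+3Y(s) = 3/s
Y(s)(s+3) = 3/s+4
Y(s) = 3/(s(s+3))+4/(s+3)
Partial fractions: 3/(s(s+3)) = 1/s - 1/(s+3)
So Y(s) = 1/s+3/(s+3)
Inverse transform (L^(-1){1/s} = 1, L^(-1){1/(s+3)} = e^(-3t)):

Answer: y(t) = 1+3·e^(-3t)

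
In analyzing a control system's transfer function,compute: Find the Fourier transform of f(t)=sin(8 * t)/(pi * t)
sin(W*t)/(pi*t) = (W/pi)*sinc(W*t/pi) is the impulse response of the ideal low-pass filter with cutoff W (here W = 8).
Its Fourier transform is a rectangular function:
F(omega) = 1 for |omega| < 8, 0 otherwise

Answer: rect(omega/16) [i.e., 1 for |omega| < 8, 0 otherwise]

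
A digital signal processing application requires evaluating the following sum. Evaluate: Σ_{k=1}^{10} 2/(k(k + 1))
Partial fractions: 2/(k(k+1)) = 2/k - 2/(k+1)
Telescoping sum: 2(1-1/11) = 2·10/11

Answer: 20/11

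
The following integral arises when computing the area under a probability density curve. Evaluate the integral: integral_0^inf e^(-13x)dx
integral_0^inf e^(-13x) dx=[-1/13*e^(-13x)]_0^inf
=0 - (-1/13)=1/13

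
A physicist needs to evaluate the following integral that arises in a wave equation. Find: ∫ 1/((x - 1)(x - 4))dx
Partial fractions: 1/((x-1)(x-4))=A/(x-1)+B/(x-4)
A=-1/3, B=1/3
∫ [-1/3· 1/(x-1)+1/3· 1/(x-4)] dx
=(1/3)[ln|x-4| - ln|x-1|]+C

Answer: (1/3)·ln|(x-4)/(x-1)|+C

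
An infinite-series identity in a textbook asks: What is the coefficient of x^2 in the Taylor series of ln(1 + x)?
ln(1 + x)=Σ (-1)^(n + 1) x^n/n
Coefficient of x^2=(-1)^3/2=-1/2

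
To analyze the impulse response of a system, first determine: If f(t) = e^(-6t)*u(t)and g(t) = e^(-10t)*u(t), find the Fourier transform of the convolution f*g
By the convolution theorem: F{f * g} = F(omega) * G(omega)
F(omega) = 1/(6 + j * omega), G(omega) = 1/(10 + j * omega)
F{f * g} = 1/((6 + j * omega)(10 + j * omega))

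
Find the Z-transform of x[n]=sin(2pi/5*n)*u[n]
Z{sin(w0*n)*u[n]}=z*sin(w0)/(z^2-2z*cos(w0)+1)
With w0=2pi/5: X(z)=z*sin(2pi/5)/(z^2-2z*cos(2pi/5)+1)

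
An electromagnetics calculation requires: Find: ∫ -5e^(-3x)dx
Since d/dx[e^(-3x)] = -3e^(-3x), we get 5/3 e^(-3x) + C

Answer: (5/3)e^(-3x) + C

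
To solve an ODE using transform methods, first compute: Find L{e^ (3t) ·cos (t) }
First shifting: L{e^(at)f(t)}=F(s-a)
L{cos(t)}=s/(s² + 1)
Shift: (s-3)/((s-3)² + 1)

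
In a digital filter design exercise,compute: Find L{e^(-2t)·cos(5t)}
First shifting: L{e^(at)f(t)} = F(s-a)
L{cos(5t)} = s/(s² + 25)
Shift: (s + 2)/((s + 2)² + 25)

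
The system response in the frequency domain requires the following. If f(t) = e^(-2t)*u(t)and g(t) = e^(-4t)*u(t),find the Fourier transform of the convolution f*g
By the convolution theorem: F{f*g} = F(omega)*G(omega)
F(omega) = 1/(2 + j*omega), G(omega) = 1/(4 + j*omega)
F{f*g} = 1/((2 + j*omega)(4 + j*omega))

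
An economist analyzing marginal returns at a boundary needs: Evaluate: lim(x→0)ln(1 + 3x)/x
L'Hôpital (0/0): lim 3/(1 + 3x) / 1=3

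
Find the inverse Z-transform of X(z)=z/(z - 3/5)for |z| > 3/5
Standard pair: z/(z-a) <-> a^n*u[n] for causal signals
With a = 3/5: x[n] = (3/5)^n*u[n]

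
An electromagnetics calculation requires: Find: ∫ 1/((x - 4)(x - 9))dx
Partial fractions: 1/((x-4)(x-9))=A/(x-4) + B/(x-9)
A=-1/5, B=1/5
∫ [-1/5· 1/(x-4) + 1/5· 1/(x-9)] dx
=(1/5)[ln|x-9| - ln|x-4|] + C

Answer: (1/5)·ln|(x-9)/(x-4)| + C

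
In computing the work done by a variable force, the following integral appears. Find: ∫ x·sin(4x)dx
By parts: u = x, dv = sin(4x) dx
du = dx, v = -cos(4x)/4
= -x·cos(4x)/4 + sin(4x)/4² + C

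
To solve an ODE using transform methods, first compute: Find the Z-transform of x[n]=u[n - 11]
Using the time-shift property: Z{u[n-11]}=z^(-11) * z/(z-1)
=z^(-10)/(z-1)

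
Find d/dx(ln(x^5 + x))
Chain rule: d/dx[ln(u)] = u'/u where u = x^5 + x
u' = 5x^4 + 1

Answer: (5x^4 + 1)/(x^5 + x)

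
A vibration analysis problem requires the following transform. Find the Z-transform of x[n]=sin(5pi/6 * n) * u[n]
Z{sin(w0*n)*u[n]} = z*sin(w0)/(z^2-2z*cos(w0)+1)
With w0 = 5pi/6: X(z) = z*sin(5pi/6)/(z^2-2z*cos(5pi/6)+1)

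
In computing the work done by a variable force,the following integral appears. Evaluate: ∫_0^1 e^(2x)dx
Antiderivative: (1/2)e^(2x)
Evaluate: (1/2)(e^2-1)

Answer: (e^2-1)/2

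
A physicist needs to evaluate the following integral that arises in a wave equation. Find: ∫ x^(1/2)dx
Power rule: ∫ x^(1/2) dx=x^(3/2)/(3/2) + C

Answer: (2/3)·x^(3/2) + C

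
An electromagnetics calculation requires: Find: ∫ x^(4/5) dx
Power rule: ∫ x^(4/5) dx=x^(9/5)/(9/5) + C

Answer: (5/9)·x^(9/5) + C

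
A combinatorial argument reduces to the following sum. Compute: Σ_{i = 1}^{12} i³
Using formula: Σ i^3=[n(n+1)/2]²=[12·13/2]²=6084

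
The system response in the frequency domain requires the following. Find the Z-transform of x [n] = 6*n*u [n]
Z{n*u[n]}=z/(z-1)^2
By linearity: Z{6*n*u[n]}=6z/(z-1)^2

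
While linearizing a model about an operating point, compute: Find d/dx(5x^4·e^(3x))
Product rule: (fg)' = f'g + fg'
f = 5x^4, f' = 20x^3
g = e^(3x), g' = 3·e^(3x)

Answer: 20x^3·e^(3x) + 15x^4·e^(3x)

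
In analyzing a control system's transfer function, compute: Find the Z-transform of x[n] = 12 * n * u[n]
Z{n * u[n]} = z/(z-1)^2
By linearity: Z{12 * n * u[n]} = 12z/(z-1)^2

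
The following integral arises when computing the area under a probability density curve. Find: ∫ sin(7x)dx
Using substitution u=7x: ∫ sin(u) du/7=-cos(u)/7+C

Answer: (-1/7)cos(7x)+C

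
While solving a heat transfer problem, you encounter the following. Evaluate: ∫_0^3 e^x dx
Antiderivative: e^x
Evaluate: (e^3 - 1)

Answer: e^3 - 1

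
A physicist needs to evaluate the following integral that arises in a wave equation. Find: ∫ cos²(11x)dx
Using identity cos²(u)=(1+cos(2u))/2:
∫ (1+cos(22x))/2 dx=x/2+sin(22x)/44+C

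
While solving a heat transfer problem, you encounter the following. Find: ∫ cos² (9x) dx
Using identity cos²(u)=(1 + cos(2u))/2:
∫ (1 + cos(18x))/2 dx=x/2 + sin(18x)/36 + C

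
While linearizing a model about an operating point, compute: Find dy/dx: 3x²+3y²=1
Differentiate: 6x+6y·(dy/dx) = 0
dy/dx = -6x/(6y) = -1·(x/y)

Answer: dy/dx = -1·(x/y)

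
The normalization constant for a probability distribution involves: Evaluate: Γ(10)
Γ(n) = (n-1)! for positive integers
Γ(10) = 9! = 362880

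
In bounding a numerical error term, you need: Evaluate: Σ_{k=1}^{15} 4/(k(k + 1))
Partial fractions: 4/(k(k+1))=4/k - 4/(k+1)
Telescoping sum: 4(1-1/16)=4·15/16

Answer: 15/4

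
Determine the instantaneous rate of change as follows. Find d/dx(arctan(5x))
d/dx[arctan(u)] = u'/(1 + u²), u = 5x, u' = 5

Answer: 5/(1 + 25x²)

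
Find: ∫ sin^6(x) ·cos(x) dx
Let u = sin(x), du = cos(x) dx
∫ u^6 du = u^7/7 + C

Answer: sin^7(x)/7 + C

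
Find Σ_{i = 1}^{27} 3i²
= 3·n(n+1)(2n+1)/6 = 3·27·28·55/6 = 20790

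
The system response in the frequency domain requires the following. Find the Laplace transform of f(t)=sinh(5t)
L{sinh(at)} = a/(s²-a²)
L{sinh(5t)} = 5/(s²-25)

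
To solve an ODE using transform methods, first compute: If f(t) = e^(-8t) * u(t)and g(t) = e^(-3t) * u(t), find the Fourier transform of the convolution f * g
By the convolution theorem: F{f * g}=F(omega) * G(omega)
F(omega)=1/(8 + j * omega), G(omega)=1/(3 + j * omega)
F{f * g}=1/((8 + j * omega)(3 + j * omega))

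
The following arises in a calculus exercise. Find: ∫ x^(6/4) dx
Power rule: ∫ x^(3/2) dx = x^(5/2)/(5/2)+C

Answer: (2/5)·x^(5/2)+C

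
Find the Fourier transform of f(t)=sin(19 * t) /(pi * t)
sin(W*t)/(pi*t)=(W/pi)*sinc(W*t/pi) is the impulse response of the ideal low-pass filter with cutoff W (here W=19).
Its Fourier transform is a rectangular function:
F(omega)=1 for |omega| < 19, 0 otherwise

Answer: rect(omega/38) [i.e., 1 for |omega| < 19, 0 otherwise]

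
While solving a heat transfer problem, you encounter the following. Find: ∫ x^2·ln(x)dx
By parts: u=ln(x), dv=x^2 dx
du=1/x dx, v=x^3/3
=x^3·ln(x)/3 - ∫ x^2/3 dx
=x^3·ln(x)/3 - x^3/9+C

Answer: x^3(ln(x)/3-1/9)+C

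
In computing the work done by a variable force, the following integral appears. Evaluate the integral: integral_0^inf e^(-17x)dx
integral_0^inf e^(-17x) dx = [-1/17 * e^(-17x)]_0^inf
= 0 - (-1/17) = 1/17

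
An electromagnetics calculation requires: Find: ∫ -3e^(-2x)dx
Since d/dx[e^(-2x)] = -2e^(-2x), we get 3/2 e^(-2x) + C

Answer: (3/2)e^(-2x) + C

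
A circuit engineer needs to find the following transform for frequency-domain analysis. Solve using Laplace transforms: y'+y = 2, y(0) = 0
Take L of both sides: sY(s)-0+Y(s)=2/s
Y(s)(s+1)=2/s+0
Y(s)=2/(s(s+1))+0/(s+1)
Partial fractions: 2/(s(s+1))=2/s - 2/(s+1)
So Y(s)=2/s - 2/(s+1)
Inverse transform (L^(-1){1/s}=1, L^(-1){1/(s+1)}=e^(-t)):

Answer: y(t)=2-2·e^(-t)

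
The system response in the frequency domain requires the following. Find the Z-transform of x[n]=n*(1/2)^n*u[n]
Using the property Z{n * a^n * u[n]} = az/(z-a)^2
With a = 1/2: X(z) = (1/2)z/(z - 1/2)^2, |z| > 1/2

Answer: (1/2)z/(z - 1/2)^2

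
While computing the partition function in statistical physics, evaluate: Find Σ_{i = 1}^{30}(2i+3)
= 2·Σ i+3·30 = 2·465+90 = 1020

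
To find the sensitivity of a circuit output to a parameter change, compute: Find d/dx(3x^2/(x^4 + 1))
Quotient rule: (f/g)'=(f'g - fg')/g²
f=3x^2, f'=6x
g=x^4+1, g'=4x^3

Answer: (6x·(x^4+1)-12x^5)/(x^4+1)²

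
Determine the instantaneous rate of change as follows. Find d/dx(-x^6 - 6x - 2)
Power rule: d/dx(ax^n) = n·a·x^(n-1)
Term by term: -6·x^5-6

Answer: -6x^5-6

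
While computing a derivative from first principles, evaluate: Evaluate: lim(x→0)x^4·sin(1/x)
Squeeze theorem: -|x^4| ≤ x^4·sin(1/x) ≤ |x^4|
Since x^4 → 0 as x → 0, by squeeze theorem the limit is 0

Answer: 0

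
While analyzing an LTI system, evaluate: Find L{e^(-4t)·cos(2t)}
First shifting: L{e^(at)f(t)}=F(s-a)
L{cos(2t)}=s/(s²+4)
Shift: (s+4)/((s+4)²+4)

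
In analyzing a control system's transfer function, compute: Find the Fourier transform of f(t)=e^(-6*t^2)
The Fourier transform of a Gaussian e^(-a * t^2) is sqrt(pi/a) * e^(-omega^2/(4a)).
With a = 6: F(omega) = sqrt(pi/6) * e^(-omega^2/24)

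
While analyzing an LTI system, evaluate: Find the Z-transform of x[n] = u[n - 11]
Using the time-shift property: Z{u[n-11]}=z^(-11)*z/(z-1)
=z^(-10)/(z-1)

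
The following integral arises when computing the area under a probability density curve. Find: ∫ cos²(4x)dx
Using identity cos²(u)=(1+cos(2u))/2:
∫ (1+cos(8x))/2 dx=x/2+sin(8x)/16+C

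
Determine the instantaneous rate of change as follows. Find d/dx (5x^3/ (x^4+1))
Quotient rule: (f/g)'=(f'g - fg')/g²
f=5x^3, f'=15x^2
g=x^4+1, g'=4x^3

Answer: (15x^2·(x^4+1)-20x^6)/(x^4+1)²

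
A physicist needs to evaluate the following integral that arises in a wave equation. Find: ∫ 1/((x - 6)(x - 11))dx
Partial fractions: 1/((x-6)(x-11))=A/(x-6)+B/(x-11)
A=-1/5, B=1/5
∫ [-1/5· 1/(x-6)+1/5· 1/(x-11)] dx
=(1/5)[ln|x-11| - ln|x-6|]+C

Answer: (1/5)·ln|(x-11)/(x-6)|+C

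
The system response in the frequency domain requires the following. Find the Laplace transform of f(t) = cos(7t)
L{cos(wt)} = s/(s²+w²)
L{cos(7t)} = s/(s²+49)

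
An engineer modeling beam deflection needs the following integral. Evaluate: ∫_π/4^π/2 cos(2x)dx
Antiderivative: sin(2x)/2
Evaluate at bounds: [sin(2·π/2)/2] - [sin(2·π/4)/2]
= ((0) - (1))/2 = -1/2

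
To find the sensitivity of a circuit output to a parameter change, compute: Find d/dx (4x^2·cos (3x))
Product rule: (fg)' = f'g + fg'
f = 4x^2, f' = 8x
g = cos(3x), g' = -3·sin(3x)

Answer: 8x·cos(3x) - 12x^2·sin(3x)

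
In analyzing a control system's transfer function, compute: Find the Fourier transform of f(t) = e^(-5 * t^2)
The Fourier transform of a Gaussian e^(-a*t^2) is sqrt(pi/a)*e^(-omega^2/(4a)).
With a=5: F(omega)=sqrt(pi/5)*e^(-omega^2/20)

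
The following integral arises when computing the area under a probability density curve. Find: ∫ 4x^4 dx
Using power rule: ∫ 4x^4 dx = 4/5 x^5+C = (4/5)x^5+C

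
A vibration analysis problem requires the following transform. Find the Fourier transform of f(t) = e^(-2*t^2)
The Fourier transform of a Gaussian e^(-a*t^2) is sqrt(pi/a)*e^(-omega^2/(4a)).
With a=2: F(omega)=sqrt(pi/2)*e^(-omega^2/8)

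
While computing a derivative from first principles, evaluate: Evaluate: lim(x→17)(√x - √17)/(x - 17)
Multiply by conjugate (√x + √17)/(√x + √17):
=(x - 17)/((x - 17)(√x + √17))=1/(√x + √17)
As x → 17: 1/(2√17)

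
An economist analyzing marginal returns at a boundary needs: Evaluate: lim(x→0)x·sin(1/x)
Squeeze theorem: -|x| ≤ x·sin(1/x) ≤ |x|
Since x → 0 as x → 0, by squeeze theorem the limit is 0

Answer: 0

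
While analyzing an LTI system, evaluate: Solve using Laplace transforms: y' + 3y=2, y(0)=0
Take L of both sides: sY(s)-0+3Y(s) = 2/s
Y(s)(s+3) = 2/s+0
Y(s) = 2/(s(s+3))+0/(s+3)
Partial fractions: 2/(s(s+3)) = (2/3)/s - (2/3)/(s+3)
So Y(s) = (2/3)/s - (2/3)/(s+3)
Inverse transform (L^(-1){1/s} = 1, L^(-1){1/(s+3)} = e^(-3t)):

Answer: y(t) = 2/3 - (2/3)·e^(-3t)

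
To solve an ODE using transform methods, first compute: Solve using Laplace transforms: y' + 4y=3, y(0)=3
Take L of both sides: sY(s) - 3 + 4Y(s)=3/s
Y(s)(s + 4)=3/s + 3
Y(s)=3/(s(s + 4)) + 3/(s + 4)
Partial fractions: 3/(s(s + 4))=(3/4)/s - (3/4)/(s + 4)
So Y(s)=(3/4)/s + (9/4)/(s + 4)
Inverse transform (L^(-1){1/s}=1, L^(-1){1/(s + 4)}=e^(-4t)):

Answer: y(t)=3/4 + (9/4)·e^(-4t)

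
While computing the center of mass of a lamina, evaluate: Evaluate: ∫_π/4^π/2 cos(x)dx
Antiderivative: sin(x)
Evaluate at bounds: [sin(1·π/2)/1] - [sin(1·π/4)/1]
=((1) - (√2/2))/1=1 - √2/2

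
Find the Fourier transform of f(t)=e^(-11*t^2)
The Fourier transform of a Gaussian e^(-a*t^2) is sqrt(pi/a)*e^(-omega^2/(4a)).
With a = 11: F(omega) = sqrt(pi/11)*e^(-omega^2/44)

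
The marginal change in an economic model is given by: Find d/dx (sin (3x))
Chain rule: d/dx[sin(u)]=cos(u)·u' where u=3x
u'=3

Answer: 3·cos(3x)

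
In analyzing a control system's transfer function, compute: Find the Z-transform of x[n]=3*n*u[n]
Z{n*u[n]}=z/(z-1)^2
By linearity: Z{3*n*u[n]}=3z/(z-1)^2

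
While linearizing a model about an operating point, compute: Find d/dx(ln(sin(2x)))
Chain rule: d/dx[ln(u)]=u'/u where u=sin(2x)
u'=2cos(2x)

Answer: (2cos(2x))/(sin(2x))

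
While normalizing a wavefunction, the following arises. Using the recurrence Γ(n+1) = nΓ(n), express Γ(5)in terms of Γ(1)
Γ(5)=4Γ(4)=4·3Γ(3)=...=4!·Γ(1)=24·Γ(1)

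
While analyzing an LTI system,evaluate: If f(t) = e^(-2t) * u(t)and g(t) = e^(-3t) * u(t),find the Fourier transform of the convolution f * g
By the convolution theorem: F{f*g}=F(omega)*G(omega)
F(omega)=1/(2+j*omega), G(omega)=1/(3+j*omega)
F{f*g}=1/((2+j*omega)(3+j*omega))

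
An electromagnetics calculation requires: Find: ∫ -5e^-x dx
Since d/dx[e^-x]=- e^-x, we get 5e^-x + C

Answer: 5e^-x + C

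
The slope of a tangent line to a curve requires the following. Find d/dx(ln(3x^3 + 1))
Chain rule: d/dx[ln(u)]=u'/u where u=3x^3+1
u'=9x^2

Answer: (9x^2)/(3x^3+1)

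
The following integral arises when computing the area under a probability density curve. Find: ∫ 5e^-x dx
Since d/dx[e^-x] = - e^-x, we get -5e^-x+C

Answer: -5e^-x+C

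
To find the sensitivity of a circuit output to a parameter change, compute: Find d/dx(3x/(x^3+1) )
Quotient rule: (f/g)' = (f'g - fg')/g²
f = 3x, f' = 3
g = x^3+1, g' = 3x^2

Answer: (3·(x^3+1)-9x^3)/(x^3+1)²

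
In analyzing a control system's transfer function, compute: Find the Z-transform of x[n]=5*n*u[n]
Z{n*u[n]}=z/(z-1)^2
By linearity: Z{5*n*u[n]}=5z/(z-1)^2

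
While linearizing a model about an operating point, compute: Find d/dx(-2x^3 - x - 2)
Power rule: d/dx(ax^n) = n·a·x^(n-1)
Term by term: -6·x^2 - 1

Answer: -6x^2 - 1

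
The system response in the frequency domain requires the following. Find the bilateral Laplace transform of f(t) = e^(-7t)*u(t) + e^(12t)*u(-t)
For e^(-7t)*u(t): L=1/(s + 7), Re(s) > -7
For e^(12t)*u(-t): L=-1/(s-12), Re(s) < 12
Combined: F(s)=1/(s + 7) - 1/(s-12), -7 < Re(s) < 12

Answer: 1/(s + 7) - 1/(s-12), ROC: -7 < Re(s) < 12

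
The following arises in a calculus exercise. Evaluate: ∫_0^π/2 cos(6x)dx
Antiderivative: sin(6x)/6
Evaluate at bounds: [sin(6·π/2)/6] - [sin(6·0)/6]
= ((0) - (0))/6 = 0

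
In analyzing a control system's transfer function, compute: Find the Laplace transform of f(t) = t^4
L{t^n} = n!/s^(n + 1)
L{t^4} = 4!/s^5 = 24/s^5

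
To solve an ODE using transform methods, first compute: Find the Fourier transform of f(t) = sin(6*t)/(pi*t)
sin(W*t)/(pi*t) = (W/pi)*sinc(W*t/pi) is the impulse response of the ideal low-pass filter with cutoff W (here W = 6).
Its Fourier transform is a rectangular function:
F(omega) = 1 for |omega| < 6, 0 otherwise

Answer: rect(omega/12) [i.e., 1 for |omega| < 6, 0 otherwise]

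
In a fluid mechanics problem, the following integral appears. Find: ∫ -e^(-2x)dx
Since d/dx[e^(-2x)]=-2e^(-2x), we get 1/2 e^(-2x)+C

Answer: (1/2)e^(-2x)+C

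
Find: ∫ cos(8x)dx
Using substitution u = 8x: ∫ cos(u) du/8 = sin(u)/8 + C

Answer: (1/8)sin(8x) + C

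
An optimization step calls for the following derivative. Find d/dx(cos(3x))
Chain rule: d/dx[cos(u)]=-sin(u)·u' where u=3x
u'=3

Answer: -3·sin(3x)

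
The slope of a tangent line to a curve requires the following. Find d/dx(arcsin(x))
d/dx[arcsin(u)]=u'/√(1-u²), u=x, u'=1

Answer: 1/√(1-x²)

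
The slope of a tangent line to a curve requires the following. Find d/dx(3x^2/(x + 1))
Quotient rule: (f/g)' = (f'g - fg')/g²
f = 3x^2, f' = 6x
g = x+1, g' = 1

Answer: (6x·(x+1)-3x^2)/(x+1)²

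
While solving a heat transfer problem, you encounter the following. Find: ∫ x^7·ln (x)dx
By parts: u=ln(x), dv=x^7 dx
du=1/x dx, v=x^8/8
=x^8·ln(x)/8 - ∫ x^7/8 dx
=x^8·ln(x)/8 - x^8/64 + C

Answer: x^8(ln(x)/8 - 1/64) + C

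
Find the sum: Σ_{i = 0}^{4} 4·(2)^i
Geometric series: S=a(1 - r^n)/(1 - r)
a=4, r=2, n=5
S=4(1-32)/-1=124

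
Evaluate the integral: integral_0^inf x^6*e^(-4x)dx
This is a Gamma integral. Substitute u=4x (du=4 dx):
integral_0^inf x^6 * e^(-4x) dx=(1/4^7) integral_0^inf u^6 * e^(-u) du
=Gamma(7)/4^7=6!/4^7=720/16384

Answer: 45/1024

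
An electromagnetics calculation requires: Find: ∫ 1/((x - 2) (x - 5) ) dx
Partial fractions: 1/((x-2)(x-5))=A/(x-2) + B/(x-5)
A=-1/3, B=1/3
∫ [-1/3· 1/(x-2) + 1/3· 1/(x-5)] dx
=(1/3)[ln|x-5| - ln|x-2|] + C

Answer: (1/3)·ln|(x-5)/(x-2)| + C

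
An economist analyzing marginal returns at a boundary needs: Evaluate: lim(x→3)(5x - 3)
Polynomial is continuous, so substitute x=3:
5·3 - 3=12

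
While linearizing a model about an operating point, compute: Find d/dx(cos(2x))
Chain rule: d/dx[cos(u)]=-sin(u)·u' where u=2x
u'=2

Answer: -2·sin(2x)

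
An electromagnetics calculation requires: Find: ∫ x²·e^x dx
Integration by parts twice:
First: u = x², dv = e^x dx => x²e^x - 2∫ xe^x dx
Second: u = x, dv = e^x dx => xe^x - e^x
Combining: x²e^x - 2xe^x+2e^x+C

Answer: e^x(x² - 2x+2)+C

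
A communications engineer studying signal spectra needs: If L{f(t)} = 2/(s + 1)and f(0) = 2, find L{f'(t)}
L{f'(t)}=s·F(s) - f(0)=2s/(s+1)-2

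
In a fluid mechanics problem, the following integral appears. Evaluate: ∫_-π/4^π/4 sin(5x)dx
Antiderivative: -cos(5x)/5
Evaluate at bounds: [-cos(5·π/4)/5] - [-cos(5·-π/4)/5]
= (-(-√2/2)+(-√2/2))/5 = 0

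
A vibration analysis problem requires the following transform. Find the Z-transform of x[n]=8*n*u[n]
Z{n*u[n]} = z/(z-1)^2
By linearity: Z{8*n*u[n]} = 8z/(z-1)^2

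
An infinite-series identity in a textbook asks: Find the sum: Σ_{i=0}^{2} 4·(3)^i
Geometric series: S = a(1 - r^n)/(1 - r)
a = 4, r = 3, n = 3
S = 4(1 - 27)/-2 = 52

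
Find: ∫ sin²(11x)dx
Using identity sin²(u)=(1 - cos(2u))/2:
∫ (1 - cos(22x))/2 dx=x/2 - sin(22x)/44+C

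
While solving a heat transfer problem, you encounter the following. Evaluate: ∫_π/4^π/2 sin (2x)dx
Antiderivative: -cos(2x)/2
Evaluate at bounds: [-cos(2·π/2)/2] - [-cos(2·π/4)/2]
= (-(-1)+(0))/2 = 1/2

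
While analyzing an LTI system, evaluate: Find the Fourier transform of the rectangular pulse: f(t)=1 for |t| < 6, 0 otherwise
F(omega) = integral from -6 to 6 of e^(-j*omega*t) dt
= 2*sin(6*omega)/omega = 12*sinc(6*omega/pi)

Answer: 2*sin(6*omega)/omega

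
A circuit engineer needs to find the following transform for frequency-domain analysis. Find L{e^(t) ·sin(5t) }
First shifting: L{e^(at)f(t)} = F(s-a)
L{sin(5t)} = 5/(s² + 25)
Shift: 5/((s-1)² + 25)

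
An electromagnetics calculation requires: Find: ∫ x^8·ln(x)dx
By parts: u=ln(x), dv=x^8 dx
du=1/x dx, v=x^9/9
=x^9·ln(x)/9 - ∫ x^8/9 dx
=x^9·ln(x)/9 - x^9/81+C

Answer: x^9(ln(x)/9-1/81)+C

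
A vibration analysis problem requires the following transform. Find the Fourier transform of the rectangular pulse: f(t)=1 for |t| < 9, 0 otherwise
F(omega) = integral from -9 to 9 of e^(-j * omega * t) dt
= 2 * sin(9 * omega)/omega = 18 * sinc(9 * omega/pi)

Answer: 2 * sin(9 * omega)/omega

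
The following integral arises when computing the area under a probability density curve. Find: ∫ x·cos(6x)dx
By parts: u = x, dv = cos(6x) dx
du = dx, v = sin(6x)/6
= x·sin(6x)/6+cos(6x)/6²+C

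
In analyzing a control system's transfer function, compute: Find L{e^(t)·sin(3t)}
First shifting: L{e^(at)f(t)}=F(s-a)
L{sin(3t)}=3/(s² + 9)
Shift: 3/((s-1)² + 9)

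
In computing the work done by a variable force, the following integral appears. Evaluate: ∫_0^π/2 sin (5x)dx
Antiderivative: -cos(5x)/5
Evaluate at bounds: [-cos(5·π/2)/5] - [-cos(5·0)/5]
= (-(0) + (1))/5 = 1/5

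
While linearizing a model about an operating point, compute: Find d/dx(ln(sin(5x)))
Chain rule: d/dx[ln(u)]=u'/u where u=sin(5x)
u'=5cos(5x)

Answer: (5cos(5x))/(sin(5x))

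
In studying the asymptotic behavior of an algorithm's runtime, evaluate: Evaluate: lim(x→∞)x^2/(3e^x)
Apply L'Hôpital 2 times (∞/∞ each time):
Eventually get 2!/(3e^x) → 0

Answer: 0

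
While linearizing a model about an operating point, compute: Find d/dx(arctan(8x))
d/dx[arctan(u)] = u'/(1 + u²), u = 8x, u' = 8

Answer: 8/(1 + 64x²)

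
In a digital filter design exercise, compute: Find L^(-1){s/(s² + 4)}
L^(-1){s/(s²+w²)}=cos(wt)
Here w=2

Answer: cos(2t)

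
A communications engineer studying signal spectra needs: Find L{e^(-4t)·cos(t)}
First shifting: L{e^(at)f(t)}=F(s-a)
L{cos(t)}=s/(s²+1)
Shift: (s+4)/((s+4)²+1)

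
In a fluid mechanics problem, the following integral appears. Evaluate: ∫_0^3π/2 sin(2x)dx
Antiderivative: -cos(2x)/2
Evaluate at bounds: [-cos(2·3π/2)/2] - [-cos(2·0)/2]
= (-(-1) + (1))/2 = 1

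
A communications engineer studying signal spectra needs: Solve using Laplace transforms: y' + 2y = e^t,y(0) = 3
Take L: sY - 3 + 2Y=1/(s-1)
Y(s + 2)=1/(s-1) + 3
Y=1/((s-1)(s + 2)) + 3/(s + 2)
Partial fractions: 1/((s-1)(s + 2))=(1/3)/(s-1) - (1/3)/(s + 2)
So Y=(1/3)/(s-1) + (8/3)/(s + 2)
Inverse Laplace transform (L^(-1){1/(s-1)}=e^t, L^(-1){1/(s + 2)}=e^(-2t)):

Answer: y(t)=(1/3)·e^t + (8/3)·e^(-2t)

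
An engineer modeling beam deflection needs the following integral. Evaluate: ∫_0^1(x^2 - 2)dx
Step 1: Find antiderivative F(x)=(1/3)x^3 - 2x
Step 2: F(1) - F(0)=-5/3 - (0)=-5/3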